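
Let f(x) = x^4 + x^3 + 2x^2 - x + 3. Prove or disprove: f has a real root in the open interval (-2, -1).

f has no root in that interval.

f(-2) = 21 and f(-1) = 6, both positive, so a sign-change argument is unavailable; we show f keeps this sign on the whole interval.
Shift to the endpoint -1: with x = -1 − u (0 < u < 1), one computes f(-1 − u) = u^4 + 3u^3 + 5u^2 + 6u + 6.
The nonzero coefficients here are all positive, so for u > 0 every term is positive (or zero), and the constant term 6 is strictly positive.
Therefore f(x) > 0 throughout (-2, -1), and f has no zero there.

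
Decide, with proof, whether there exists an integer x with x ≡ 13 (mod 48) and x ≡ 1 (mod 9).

x = 109

Here gcd(48, 9) = 3, and both 13 and 1 leave remainder 1 mod 3, so the system is consistent.
List candidates x ≡ 13 (mod 48): 13, 61, 109. Modulo 9 these are 4, 7, 1; 109 gives 1 as required.
Indeed 109 ≡ 13 (mod 48) and 109 ≡ 1 (mod 9).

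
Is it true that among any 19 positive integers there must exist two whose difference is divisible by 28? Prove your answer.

No; for instance {18, 19, 20, 21, 22, 23, 24, 25, 26, 27, 28, 29, 30, 31, 32, 33, 34, 35, 36} is a counterexample.

Try 19 consecutive integers, 18, 19, …, 36. Their remainders mod 28 are 18, 19, 20, 21, 22, 23, 24, 25, 26, 27, 0, 1, 2, 3, 4, 5, 6, 7, 8 — pairwise different, as any 19 ≤ 28 consecutive integers have distinct residues.
No two share a residue, so no pair has difference divisible by 28; the claim fails for this set.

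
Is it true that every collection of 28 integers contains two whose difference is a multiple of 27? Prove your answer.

There are exactly 27 possible remainders on division by 27.
With 28 integers and only 27 classes, the pigeonhole principle forces two of them, say a and b, into the same class.
Equal remainders mean a − b ≡ 0 (mod 27), so 27 divides their difference.

Yes, this is always true.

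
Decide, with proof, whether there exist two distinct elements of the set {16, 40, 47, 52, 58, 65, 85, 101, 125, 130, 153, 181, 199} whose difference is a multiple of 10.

40 mod 10 = 0 and 130 mod 10 = 0, so 130 − 40 = 90 = 9·10.

Yes: 40 and 130.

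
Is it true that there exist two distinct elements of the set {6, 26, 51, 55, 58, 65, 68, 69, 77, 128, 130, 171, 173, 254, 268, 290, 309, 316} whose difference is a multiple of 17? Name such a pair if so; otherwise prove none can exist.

Both 26 and 77 leave remainder 9 on division by 17; their difference 51 = 3·17 is a multiple of 17.

Yes: 26 and 77.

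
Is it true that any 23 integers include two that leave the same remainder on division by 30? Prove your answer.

No, the set {117, 118, 119, 120, 121, 122, 123, 124, 125, 126, 127, 128, 129, 130, 131, 132, 133, 134, 135, 136, 137, 138, 139} is a counterexample.

Try 23 consecutive integers, 117, 118, …, 139. Their remainders mod 30 are 27, 28, 29, 0, 1, 2, 3, 4, 5, 6, 7, 8, 9, 10, 11, 12, 13, 14, 15, 16, 17, 18, 19 — pairwise different, as any 23 ≤ 30 consecutive integers have distinct residues.
So no two of them leave the same remainder on division by 30; the claim fails for this set.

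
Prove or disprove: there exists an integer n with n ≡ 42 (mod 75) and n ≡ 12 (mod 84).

n = 1692

Here gcd(75, 84) = 3, and both 42 and 12 leave remainder 0 mod 3, so the system is consistent.
Write n = 42 + 75t. Then 75t ≡ 12 − 42 ≡ 54 (mod 84); dividing through by 3 gives 25t ≡ 18 (mod 28).
Since 25·9 = 225 = 8·28 + 1, the inverse of 25 mod 28 is 9.
Therefore t ≡ 9·18 = 162 ≡ 22 (mod 28).
Then n = 42 + 75·22 = 1692.
Check: 1692 mod 75 = 42, 1692 mod 84 = 12. ✓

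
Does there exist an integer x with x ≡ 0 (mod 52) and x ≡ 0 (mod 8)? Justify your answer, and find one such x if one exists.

The moduli are not coprime: gcd(52, 8) = 4. Compatibility requires 4 ∣ (0 − 0) = 0, which holds, so solutions exist.
The smallest candidate x = 0 works directly: 0 ≡ 0 (mod 8).
Check: 0 mod 52 = 0, 0 mod 8 = 0. ✓

x = 0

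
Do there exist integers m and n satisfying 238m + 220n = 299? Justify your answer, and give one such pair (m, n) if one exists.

No, no such integers exist.

gcd(238, 220) = 2, so every integer of the form 238m + 220n is a multiple of 2.
However 299 leaves remainder 1 on division by 2.
So the equation is unsolvable over ℤ.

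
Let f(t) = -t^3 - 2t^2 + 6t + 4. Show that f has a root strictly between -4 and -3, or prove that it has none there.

Such a root exists.

f(-4) = 12 and f(-3) = -5, which have opposite signs.
f is continuous everywhere (it is a polynomial), in particular on [-4, -3].
By the Intermediate Value Theorem f must vanish at some point of (-4, -3).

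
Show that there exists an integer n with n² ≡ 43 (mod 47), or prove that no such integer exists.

No, no such integer exists.

Apply Euler's criterion with the prime 47: 43 is a quadratic residue iff 43^23 ≡ 1 (mod 47), and a non-residue iff it is ≡ −1.
Squaring successively (mod 47): 43^2 = 1849 ≡ 16; 43^4 ≡ 16² = 256 ≡ 21; 43^8 ≡ 21² = 441 ≡ 18; 43^16 ≡ 18² = 324 ≡ 42.
Since 23 = 16 + 4 + 2 + 1, 43^23 ≡ 42 · 21 · 16 · 43; multiplying out mod 47: 42·21 = 882 ≡ 36, then 36·16 = 576 ≡ 12, then 12·43 = 516 ≡ 46. Thus 43^23 ≡ 46 ≡ −1 (mod 47).
By Euler's criterion 43 is a quadratic non-residue mod 47: no n satisfies n² ≡ 43 (mod 47).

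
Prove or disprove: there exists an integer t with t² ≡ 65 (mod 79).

Take t = 67. Then 67² = 4489 = 56·79 + 65, so 67² ≡ 65 (mod 79).

t = 67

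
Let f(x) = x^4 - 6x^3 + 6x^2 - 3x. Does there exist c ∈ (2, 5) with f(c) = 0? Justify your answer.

Such a root exists.

f(2) = -14 and f(5) = 10, which have opposite signs.
f is continuous everywhere (it is a polynomial), in particular on [2, 5].
By the Intermediate Value Theorem, f takes the value 0 somewhere in the open interval.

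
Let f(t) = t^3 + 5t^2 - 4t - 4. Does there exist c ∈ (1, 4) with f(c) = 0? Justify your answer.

f(1) = -2 and f(4) = 124, which have opposite signs.
f is continuous everywhere (it is a polynomial), in particular on [1, 4].
By the Intermediate Value Theorem, f takes the value 0 somewhere in the open interval.

Yes, such a c exists.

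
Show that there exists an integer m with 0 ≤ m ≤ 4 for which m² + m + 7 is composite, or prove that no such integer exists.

At m = 1: 1² + 1 + 7 = 9 = 3·3, which is composite.

m = 1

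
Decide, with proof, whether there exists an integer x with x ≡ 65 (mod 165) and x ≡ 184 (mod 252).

There is no such integer.

gcd(165, 252) = 3. If x ≡ 65 (mod 165) and x ≡ 184 (mod 252), then x ≡ 65 (mod 3) and x ≡ 184 (mod 3).
But 65 mod 3 = 2 while 184 mod 3 = 1, a contradiction.
So no integer satisfies both congruences.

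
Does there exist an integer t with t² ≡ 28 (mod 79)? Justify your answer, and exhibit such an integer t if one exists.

Apply Euler's criterion with the prime 79: 28 is a quadratic residue iff 28^39 ≡ 1 (mod 79), and a non-residue iff it is ≡ −1.
Repeated squaring mod 79: 28^2 = 784 ≡ 73; 28^4 ≡ 73² = 5329 ≡ 36; 28^8 ≡ 36² = 1296 ≡ 32; 28^16 ≡ 32² = 1024 ≡ 76; 28^32 ≡ 76² = 5776 ≡ 9.
Since 39 = 32 + 4 + 2 + 1, 28^39 ≡ 9 · 36 · 73 · 28; multiplying out mod 79: 9·36 = 324 ≡ 8, then 8·73 = 584 ≡ 31, then 31·28 = 868 ≡ 78. Thus 28^39 ≡ 78 ≡ −1 (mod 79).
The value −1 means 28 is a non-residue modulo 79, so t² ≡ 28 (mod 79) is impossible.

There is no such integer.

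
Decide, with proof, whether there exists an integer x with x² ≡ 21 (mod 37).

x = 24

Take x = 24. Then 24² = 576 = 15·37 + 21, so 24² ≡ 21 (mod 37).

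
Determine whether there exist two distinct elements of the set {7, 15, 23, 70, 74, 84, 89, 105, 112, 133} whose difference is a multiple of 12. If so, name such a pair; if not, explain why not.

Two integers differ by a multiple of 12 exactly when they have the same residue mod 12. The residues are 7↦7, 15↦3, 23↦11, 70↦10, 74↦2, 84↦0, 89↦5, 105↦9, 112↦4, 133↦1.
These 10 residues are pairwise different, hence no difference of two elements is divisible by 12.

There is no such pair.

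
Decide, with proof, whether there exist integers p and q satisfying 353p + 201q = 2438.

p = 61, q = -95

353 and 201 are coprime, so 353p + 201q ranges over all of ℤ.
Dividing repeatedly: 353 = 1·201 + 152, 201 = 1·152 + 49, 152 = 3·49 + 5, 49 = 9·5 + 4, 5 = 1·4 + 1, 4 = 4·1 + 0.
Working back up the chain: 1 = 5 − 1·4 = 5 − (49 − 9·5) = −49 + 10·5 = −49 + 10·(152 − 3·49) = 10·152 − 31·49 = 10·152 − 31·(201 − 1·152) = −31·201 + 41·152 = −31·201 + 41·(353 − 1·201) = 41·353 − 72·201. So 353·41 + 201·(-72) = 1.
Times 2438: 353·99958 + 201·(-175536) = 2438, so (99958, -175536) solves it.
Subtracting 497·201 from p and adding 497·353 to q gives the tidier solution (61, -95).
Indeed 353·61 + 201·(-95) = 21533 − 19095 = 2438.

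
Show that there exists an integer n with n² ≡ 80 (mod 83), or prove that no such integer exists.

Apply Euler's criterion with the prime 83: 80 is a quadratic residue iff 80^41 ≡ 1 (mod 83), and a non-residue iff it is ≡ −1.
Squaring successively (mod 83): 80^2 = 6400 ≡ 9; 80^4 ≡ 9² = 81 ≡ 81; 80^8 ≡ 81² = 6561 ≡ 4; 80^16 ≡ 4² = 16 ≡ 16; 80^32 ≡ 16² = 256 ≡ 7.
Since 41 = 32 + 8 + 1, 80^41 ≡ 7 · 4 · 80; multiplying out mod 83: 7·4 = 28 ≡ 28, then 28·80 = 2240 ≡ 82. Thus 80^41 ≡ 82 ≡ −1 (mod 83).
The value −1 means 80 is a non-residue modulo 83, so n² ≡ 80 (mod 83) is impossible.

No, no such integer exists.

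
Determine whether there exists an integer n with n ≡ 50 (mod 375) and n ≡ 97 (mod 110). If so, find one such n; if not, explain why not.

There is no such integer.

Both moduli are multiples of 5 = gcd(375, 110), so any solution would satisfy n ≡ 50 and n ≡ 97 modulo 5 simultaneously.
But 50 mod 5 = 0 while 97 mod 5 = 2, a contradiction.
So no integer satisfies both congruences.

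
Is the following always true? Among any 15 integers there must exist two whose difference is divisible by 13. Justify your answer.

Yes, this is always true.

There are exactly 13 possible remainders on division by 13.
Since 15 > 13, two of the 15 integers must share a residue class by the pigeonhole principle; call them a and b.
Equal remainders mean a − b ≡ 0 (mod 13), so 13 divides their difference.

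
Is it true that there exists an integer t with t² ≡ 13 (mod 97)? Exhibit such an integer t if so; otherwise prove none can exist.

There is no such integer.

97 is prime, so by Euler's criterion 13 is a square mod 97 iff 13^((97−1)/2) = 13^48 ≡ 1 (mod 97).
Repeated squaring mod 97: 13^2 = 169 ≡ 72; 13^4 ≡ 72² = 5184 ≡ 43; 13^8 ≡ 43² = 1849 ≡ 6; 13^16 ≡ 6² = 36 ≡ 36; 13^32 ≡ 36² = 1296 ≡ 35.
Since 48 = 32 + 16, 13^48 ≡ 35 · 36; multiplying out mod 97: 35·36 = 1260 ≡ 96. Thus 13^48 ≡ 96 ≡ −1 (mod 97).
By Euler's criterion 13 is a quadratic non-residue mod 97: no t satisfies t² ≡ 13 (mod 97).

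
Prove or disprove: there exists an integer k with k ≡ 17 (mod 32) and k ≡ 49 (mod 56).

k = 49

gcd(32, 56) = 8. A simultaneous solution exists iff 17 ≡ 49 (mod 8); here 17 mod 8 = 1 = 49 mod 8, so it does.
Step through k = 17, 17 + 32, 17 + 2·32, …: the values 17, 49 reduce mod 56 to 17, 49. The value 49 hits 49.
Check: 49 mod 32 = 17, 49 mod 56 = 49. ✓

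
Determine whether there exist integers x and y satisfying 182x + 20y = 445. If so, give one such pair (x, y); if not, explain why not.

There are no such integers.

Both 182 and 20 are divisible by gcd(182, 20) = 2, hence so is any combination 182x + 20y.
But 445 = 2·222 + 1, so 2 ∤ 445.
So the equation is unsolvable over ℤ.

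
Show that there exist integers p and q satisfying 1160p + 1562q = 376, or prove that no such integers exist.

p = 205, q = -152

Since gcd(1160, 1562) = 2 and 376 = 2·188, Bézout's identity guarantees a solution.
Dividing through by 2 reduces the equation to 580p + 781q = 188.
Run the Euclidean algorithm on 781 and 580: 781 = 1·580 + 201, 580 = 2·201 + 178, 201 = 1·178 + 23, 178 = 7·23 + 17, 23 = 1·17 + 6, 17 = 2·6 + 5, 6 = 1·5 + 1, 5 = 5·1 + 0.
Unwinding: 1 = 6 − 1·5 = 6 − (17 − 2·6) = −17 + 3·6 = −17 + 3·(23 − 1·17) = 3·23 − 4·17 = 3·23 − 4·(178 − 7·23) = −4·178 + 31·23 = −4·178 + 31·(201 − 1·178) = 31·201 − 35·178 = 31·201 − 35·(580 − 2·201) = −35·580 + 101·201 = −35·580 + 101·(781 − 1·580) = 101·781 − 136·580, i.e. 580·(-136) + 781·101 = 1.
Scaling by 188 gives the particular solution (p, q) = (-25568, 18988).
Shifting by a multiple of (781, −580) keeps it a solution: p = -25568 + 33·781 = 205, q = 18988 − 33·580 = -152.
Indeed 1160·205 + 1562·(-152) = 237800 − 237424 = 376.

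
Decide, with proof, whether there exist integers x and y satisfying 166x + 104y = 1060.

Since gcd(166, 104) = 2 and 1060 = 2·530, Bézout's identity guarantees a solution.
Dividing through by 2 reduces the equation to 83x + 52y = 530.
Run the Euclidean algorithm on 83 and 52: 83 = 1·52 + 31, 52 = 1·31 + 21, 31 = 1·21 + 10, 21 = 2·10 + 1, 10 = 10·1 + 0.
Unwinding: 1 = 21 − 2·10 = 21 − 2·(31 − 1·21) = −2·31 + 3·21 = −2·31 + 3·(52 − 1·31) = 3·52 − 5·31 = 3·52 − 5·(83 − 1·52) = −5·83 + 8·52, i.e. 83·(-5) + 52·8 = 1.
Multiplying through by 530: x = (-5)·530 = -2650, y = 8·530 = 4240 is a solution.
Shifting by a multiple of (52, −83) keeps it a solution: x = -2650 + 51·52 = 2, y = 4240 − 51·83 = 7.
Indeed 166·2 + 104·7 = 332 + 728 = 1060.

x = 2, y = 7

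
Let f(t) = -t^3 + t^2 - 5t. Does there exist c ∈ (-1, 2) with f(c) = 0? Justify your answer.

Such a root exists.

f(-1) = 7 and f(2) = -14, which have opposite signs.
Since f is a polynomial it is continuous on [-1, 2].
By the Intermediate Value Theorem f must vanish at some point of (-1, 2).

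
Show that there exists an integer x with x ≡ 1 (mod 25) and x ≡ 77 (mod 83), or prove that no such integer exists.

gcd(25, 83) = 1, so the Chinese Remainder Theorem guarantees exactly one residue class mod 2075 satisfying both.
Any solution of the first congruence is x = 1 + 25t; substituting into the second, 25t ≡ 77 − 1 ≡ 76 (mod 83).
Invert 25 mod 83 by the Euclidean algorithm: 83 = 3·25 + 8, 25 = 3·8 + 1, 8 = 8·1 + 0; back-substituting, 1 = 25 − 3·8 = 25 − 3·(83 − 3·25) = −3·83 + 10·25. Hence 25·10 ≡ 1, so 25⁻¹ ≡ 10 (mod 83).
Multiplying by 10: t ≡ 10·76 = 760 ≡ 13 (mod 83).
With t = 13: x = 1 + 25·13 = 326.
Check: 326 mod 25 = 1, 326 mod 83 = 77. ✓

x = 326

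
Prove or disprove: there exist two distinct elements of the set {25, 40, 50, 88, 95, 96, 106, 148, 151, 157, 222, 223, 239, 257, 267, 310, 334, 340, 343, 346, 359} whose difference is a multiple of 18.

Both 25 and 151 leave remainder 7 on division by 18; their difference 126 = 7·18 is a multiple of 18.

25 and 151 are such a pair.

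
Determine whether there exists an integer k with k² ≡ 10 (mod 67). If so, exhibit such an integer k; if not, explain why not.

k = 55

Take k = 55. Then 55² = 3025 = 45·67 + 10, so 55² ≡ 10 (mod 67).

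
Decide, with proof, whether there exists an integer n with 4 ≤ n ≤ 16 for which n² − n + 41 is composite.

No such integer n in that range exists.

The values for n = 4, 5, …, 16 are 53, 61, 71, 83, 97, 113, 131, 151, 173, 197, 223, 251, 281, and each of these is prime.
So no value in the range makes the expression composite.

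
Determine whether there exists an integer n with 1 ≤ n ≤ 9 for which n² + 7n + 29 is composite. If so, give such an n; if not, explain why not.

The values for n = 1, 2, …, 9 are 37, 47, 59, 73, 89, 107, 127, 149, 173, and each of these is prime.
So no value in the range makes the expression composite.

No such integer n in that range exists.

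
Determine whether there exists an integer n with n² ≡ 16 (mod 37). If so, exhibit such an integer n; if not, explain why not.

Take n = 33. Then 33² = 1089 = 29·37 + 16, so 33² ≡ 16 (mod 37).

n = 33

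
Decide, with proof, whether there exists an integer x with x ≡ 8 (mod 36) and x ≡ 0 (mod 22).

x = 44

Here gcd(36, 22) = 2, and both 8 and 0 leave remainder 0 mod 2, so the system is consistent.
Step through x = 8, 8 + 36, 8 + 2·36, …: the values 8, 44 reduce mod 22 to 8, 0. The value 44 hits 0.
Check: 44 mod 36 = 8, 44 mod 22 = 0. ✓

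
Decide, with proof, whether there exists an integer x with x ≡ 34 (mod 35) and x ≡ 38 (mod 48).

gcd(35, 48) = 1, so the Chinese Remainder Theorem guarantees exactly one residue class mod 1680 satisfying both.
Write x = 34 + 35t and require 34 + 35t ≡ 38 (mod 48), i.e. 35t ≡ 4 (mod 48).
Since 35·11 = 385 = 8·48 + 1, the inverse of 35 mod 48 is 11.
Multiplying by 11: t ≡ 11·4 = 44 (mod 48).
With t = 44: x = 34 + 35·44 = 1574.
Check: 1574 mod 35 = 34, 1574 mod 48 = 38. ✓

x = 1574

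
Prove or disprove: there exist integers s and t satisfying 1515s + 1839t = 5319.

s = 239, t = -194

gcd(1515, 1839) = 3, and 3 divides 5319, so integer solutions exist.
Dividing through by 3 reduces the equation to 505s + 613t = 1773.
Run the Euclidean algorithm on 613 and 505: 613 = 1·505 + 108, 505 = 4·108 + 73, 108 = 1·73 + 35, 73 = 2·35 + 3, 35 = 11·3 + 2, 3 = 1·2 + 1, 2 = 2·1 + 0.
Working back up the chain: 1 = 3 − 1·2 = 3 − (35 − 11·3) = −35 + 12·3 = −35 + 12·(73 − 2·35) = 12·73 − 25·35 = 12·73 − 25·(108 − 1·73) = −25·108 + 37·73 = −25·108 + 37·(505 − 4·108) = 37·505 − 173·108 = 37·505 − 173·(613 − 1·505) = −173·613 + 210·505. So 505·210 + 613·(-173) = 1.
Times 1773: 505·372330 + 613·(-306729) = 1773, so (372330, -306729) solves it.
The general solution is s = 372330 + 613k, t = -306729 − 505k; taking k = -607 gives the smaller pair s = 239, t = -194.
Check: 1515·239 + 1839·(-194) = 362085 − 356766 = 5319. ✓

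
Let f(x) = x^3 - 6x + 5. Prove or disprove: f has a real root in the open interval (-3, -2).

Yes, f has a root in the interval.

f(-3) = -4 and f(-2) = 9, which have opposite signs.
Since f is a polynomial it is continuous on [-3, -2].
By the Intermediate Value Theorem, f takes the value 0 somewhere in the open interval.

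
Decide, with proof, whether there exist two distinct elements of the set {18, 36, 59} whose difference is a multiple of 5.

Residues mod 5: 18↦3, 36↦1, 59↦4.
These 3 residues are pairwise different, hence no difference of two elements is divisible by 5.

There is no such pair.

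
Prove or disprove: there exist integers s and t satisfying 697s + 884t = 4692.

s = 8, t = -1

Every value of 697s + 884t is a multiple of gcd(697, 884) = 17; since 17 ∣ 4692, solutions exist.
Dividing through by 17 reduces the equation to 41s + 52t = 276.
Dividing repeatedly: 52 = 1·41 + 11, 41 = 3·11 + 8, 11 = 1·8 + 3, 8 = 2·3 + 2, 3 = 1·2 + 1, 2 = 2·1 + 0.
Working back up the chain: 1 = 3 − 1·2 = 3 − (8 − 2·3) = −8 + 3·3 = −8 + 3·(11 − 1·8) = 3·11 − 4·8 = 3·11 − 4·(41 − 3·11) = −4·41 + 15·11 = −4·41 + 15·(52 − 1·41) = 15·52 − 19·41. So 41·(-19) + 52·15 = 1.
Times 276: 41·(-5244) + 52·4140 = 276, so (-5244, 4140) solves it.
Adding 101·52 to s and subtracting 101·41 from t gives the tidier solution (8, -1).
Check: 697·8 + 884·(-1) = 5576 − 884 = 4692. ✓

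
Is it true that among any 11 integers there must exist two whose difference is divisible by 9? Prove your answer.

There are exactly 9 possible remainders on division by 9.
With 11 integers and only 9 classes, the pigeonhole principle forces two of them, say a and b, into the same class.
Their difference a − b is then a multiple of 9.

True.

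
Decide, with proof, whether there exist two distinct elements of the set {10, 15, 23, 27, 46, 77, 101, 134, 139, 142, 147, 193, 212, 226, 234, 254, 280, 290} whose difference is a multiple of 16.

Both 10 and 234 leave remainder 10 on division by 16; their difference 224 = 14·16 is a multiple of 16.

Yes: 10 and 234.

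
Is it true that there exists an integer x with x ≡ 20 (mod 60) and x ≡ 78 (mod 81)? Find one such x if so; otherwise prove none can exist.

There is no such integer.

Both moduli are multiples of 3 = gcd(60, 81), so any solution would satisfy x ≡ 20 and x ≡ 78 modulo 3 simultaneously.
These are incompatible: 20 − 78 = -58 is not divisible by 3.
Therefore no such x exists.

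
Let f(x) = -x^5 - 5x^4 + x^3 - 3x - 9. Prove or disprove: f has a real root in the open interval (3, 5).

The endpoint values f(3) = -639 and f(5) = -6149 are both negative. Claim: f(x) < 0 for every x in (3, 5).
Substitute x = 3 + u, where 0 < u < 2 on the interval. Expanding, f(3 + u) = -u^5 - 20u^4 - 149u^3 - 531u^2 - 921u - 639.
The nonzero coefficients here are all negative, so for u > 0 every term is negative (or zero), and the constant term -639 is strictly negative.
Therefore f(x) < 0 throughout (3, 5), and f has no zero there.

No such root exists.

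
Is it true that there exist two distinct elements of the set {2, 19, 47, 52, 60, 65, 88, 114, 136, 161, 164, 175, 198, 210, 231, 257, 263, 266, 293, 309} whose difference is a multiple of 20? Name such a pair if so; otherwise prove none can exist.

No, no such pair exists.

Two integers differ by a multiple of 20 exactly when they have the same residue mod 20. The residues are 2↦2, 19↦19, 47↦7, 52↦12, 60↦0, 65↦5, 88↦8, 114↦14, 136↦16, 161↦1, 164↦4, 175↦15, 198↦18, 210↦10, 231↦11, 257↦17, 263↦3, 266↦6, 293↦13, 309↦9.
No residue repeats among the 20 elements, so no pair has difference ≡ 0 (mod 20).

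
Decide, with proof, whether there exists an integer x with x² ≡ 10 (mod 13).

Take x = 6. Then 6² = 36 = 2·13 + 10, so 6² ≡ 10 (mod 13).

x = 6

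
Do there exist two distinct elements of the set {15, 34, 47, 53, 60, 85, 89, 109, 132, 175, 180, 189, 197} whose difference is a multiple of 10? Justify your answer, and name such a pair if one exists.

Reduce each element mod 10: 15↦5, 34↦4, 47↦7, 53↦3, 60↦0, 85↦5, 89↦9, 109↦9, 132↦2, 175↦5, 180↦0, 189↦9, 197↦7. The residue 5 repeats (at 15 and 85), and 85 − 15 = 70 = 7·10.

The pair (15, 85) works.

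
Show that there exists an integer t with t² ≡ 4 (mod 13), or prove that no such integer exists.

t = 11

Take t = 11. Then 11² = 121 = 9·13 + 4, so 11² ≡ 4 (mod 13).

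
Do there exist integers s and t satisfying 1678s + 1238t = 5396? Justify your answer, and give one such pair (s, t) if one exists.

Since gcd(1678, 1238) = 2 and 5396 = 2·2698, Bézout's identity guarantees a solution.
Dividing through by 2 reduces the equation to 839s + 619t = 2698.
Euclidean algorithm: 839 = 1·619 + 220, 619 = 2·220 + 179, 220 = 1·179 + 41, 179 = 4·41 + 15, 41 = 2·15 + 11, 15 = 1·11 + 4, 11 = 2·4 + 3, 4 = 1·3 + 1, 3 = 3·1 + 0.
Unwinding: 1 = 4 − 1·3 = 4 − (11 − 2·4) = −11 + 3·4 = −11 + 3·(15 − 1·11) = 3·15 − 4·11 = 3·15 − 4·(41 − 2·15) = −4·41 + 11·15 = −4·41 + 11·(179 − 4·41) = 11·179 − 48·41 = 11·179 − 48·(220 − 1·179) = −48·220 + 59·179 = −48·220 + 59·(619 − 2·220) = 59·619 − 166·220 = 59·619 − 166·(839 − 1·619) = −166·839 + 225·619, i.e. 839·(-166) + 619·225 = 1.
Scaling by 2698 gives the particular solution (s, t) = (-447868, 607050).
The general solution is s = -447868 + 619k, t = 607050 − 839k; taking k = 724 gives the smaller pair s = 288, t = -386.
Check: 1678·288 + 1238·(-386) = 483264 − 477868 = 5396. ✓

s = 288, t = -386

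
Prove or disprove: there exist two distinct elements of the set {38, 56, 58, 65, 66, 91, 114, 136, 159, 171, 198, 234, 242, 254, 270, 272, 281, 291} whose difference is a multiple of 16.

The pair (38, 198) works.

Both 38 and 198 leave remainder 6 on division by 16; their difference 160 = 10·16 is a multiple of 16.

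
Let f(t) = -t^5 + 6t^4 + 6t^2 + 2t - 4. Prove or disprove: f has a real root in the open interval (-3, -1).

No.

The endpoint values f(-3) = 773 and f(-1) = 7 are both positive. Claim: f(t) > 0 for every t in (-3, -1).
Substitute t = -1 − u, where 0 < u < 2 on the interval. Expanding, f(-1 − u) = u^5 + 11u^4 + 34u^3 + 52u^2 + 39u + 7.
All 6 nonzero coefficients of this polynomial in u are positive; hence for u > 0 the value is a sum of positive terms (the constant 7 among them).
So f is strictly positive on (-3, -1); no root exists in the interval.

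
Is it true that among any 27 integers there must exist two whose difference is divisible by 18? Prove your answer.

Partition the integers by their residue mod 18; there are 18 classes.
Placing 27 integers into 18 classes, some class receives at least two — say a and b.
Then a ≡ b (mod 18), i.e. 18 ∣ (a − b).

Yes, this is always true.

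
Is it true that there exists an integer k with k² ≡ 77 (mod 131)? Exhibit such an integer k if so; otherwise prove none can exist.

k = 48

Take k = 48. Then 48² = 2304 = 17·131 + 77, so 48² ≡ 77 (mod 131).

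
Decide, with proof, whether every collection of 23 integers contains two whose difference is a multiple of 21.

Partition the integers by their residue mod 21; there are 21 classes.
Placing 23 integers into 21 classes, some class receives at least two — say a and b.
Equal remainders mean a − b ≡ 0 (mod 21), so 21 divides their difference.

Yes.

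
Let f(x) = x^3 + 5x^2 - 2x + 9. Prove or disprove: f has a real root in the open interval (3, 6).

f(3) = 75 and f(6) = 393, both positive, so a sign-change argument is unavailable; we show f keeps this sign on the whole interval.
Shift to the endpoint 3: with x = 3 + u (0 < u < 3), one computes f(3 + u) = u^3 + 14u^2 + 55u + 75.
All 4 nonzero coefficients of this polynomial in u are positive; hence for u > 0 the value is a sum of positive terms (the constant 75 among them).
So f is strictly positive on (3, 6); no root exists in the interval.

f has no root in that interval.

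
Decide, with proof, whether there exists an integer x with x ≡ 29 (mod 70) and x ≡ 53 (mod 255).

gcd(70, 255) = 5. If x ≡ 29 (mod 70) and x ≡ 53 (mod 255), then x ≡ 29 (mod 5) and x ≡ 53 (mod 5).
These are incompatible: 29 − 53 = -24 is not divisible by 5.
Hence the system has no solution.

No, no such integer exists.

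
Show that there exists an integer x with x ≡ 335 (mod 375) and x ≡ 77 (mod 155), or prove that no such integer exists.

No such integer exists.

gcd(375, 155) = 5. If x ≡ 335 (mod 375) and x ≡ 77 (mod 155), then x ≡ 335 (mod 5) and x ≡ 77 (mod 5).
However 335 ≡ 0 and 77 ≡ 2 (mod 5), and 0 ≠ 2.
Hence the system has no solution.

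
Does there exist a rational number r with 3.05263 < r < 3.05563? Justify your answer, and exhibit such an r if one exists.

Multiplying by 18: 18·3.05263 = 54.94734 and 18·3.05563 = 55.00134, so the integer 55 lies strictly between them.
Dividing back, 3.05263 < 55/18 < 3.05563, and 55/18 is rational.

r = 55/18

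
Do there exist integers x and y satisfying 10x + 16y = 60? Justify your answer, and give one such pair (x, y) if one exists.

x = 6, y = 0

gcd(10, 16) = 2, and 2 divides 60, so integer solutions exist.
Dividing through by 2 reduces the equation to 5x + 8y = 30.
Run the Euclidean algorithm on 8 and 5: 8 = 1·5 + 3, 5 = 1·3 + 2, 3 = 1·2 + 1, 2 = 2·1 + 0.
Unwinding: 1 = 3 − 1·2 = 3 − (5 − 1·3) = −5 + 2·3 = −5 + 2·(8 − 1·5) = 2·8 − 3·5, i.e. 5·(-3) + 8·2 = 1.
Scaling by 30 gives the particular solution (x, y) = (-90, 60).
The general solution is x = -90 + 8k, y = 60 − 5k; taking k = 12 gives the smaller pair x = 6, y = 0.
Indeed 10·6 + 16·0 = 60 + 0 = 60.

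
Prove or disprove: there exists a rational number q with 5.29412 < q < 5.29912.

q = 143/27

Multiplying by 27: 27·5.29412 = 142.94124 and 27·5.29912 = 143.07624, so the integer 143 lies strictly between them.
Dividing back, 5.29412 < 143/27 < 5.29912, and 143/27 is rational.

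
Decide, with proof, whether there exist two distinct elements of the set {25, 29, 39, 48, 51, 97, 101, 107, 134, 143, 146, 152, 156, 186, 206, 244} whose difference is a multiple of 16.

No, no such pair exists.

Reduce each element modulo 16: 25↦9, 29↦13, 39↦7, 48↦0, 51↦3, 97↦1, 101↦5, 107↦11, 134↦6, 143↦15, 146↦2, 152↦8, 156↦12, 186↦10, 206↦14, 244↦4.
All 16 residues are distinct, so no two elements differ by a multiple of 16.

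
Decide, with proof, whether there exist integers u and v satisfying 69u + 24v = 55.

No such integers exist.

Any value of 69u + 24v is a multiple of gcd(69, 24) = 3.
But 55 = 3·18 + 1, so 3 ∤ 55.
Hence no integers u, v satisfy the equation.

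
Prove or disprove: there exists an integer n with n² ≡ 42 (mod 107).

n = 91

n = 91 works: 91² = 8281, and 8281 − 42 = 8239 = 77·107.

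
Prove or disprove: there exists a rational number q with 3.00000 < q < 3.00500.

q = 604/201

Look for a denominator N such that an integer falls strictly between N·3.00000 and N·3.00500. N = 201 works: 201·3.00000 = 603.00000 < 604 < 604.00500 = 201·3.00500.
Hence 604/201 is a rational number with 3.00000 < 604/201 < 3.00500.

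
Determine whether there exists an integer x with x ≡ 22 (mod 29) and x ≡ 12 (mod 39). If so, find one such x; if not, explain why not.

The moduli 29 and 39 are coprime, so by the Chinese Remainder Theorem a unique solution modulo 1131 exists.
Write x = 22 + 29t and require 22 + 29t ≡ 12 (mod 39), i.e. 29t ≡ 29 (mod 39).
Invert 29 mod 39 by the Euclidean algorithm: 39 = 1·29 + 10, 29 = 2·10 + 9, 10 = 1·9 + 1, 9 = 9·1 + 0; back-substituting, 1 = 10 − 1·9 = 10 − (29 − 2·10) = −29 + 3·10 = −29 + 3·(39 − 1·29) = 3·39 − 4·29. Hence 29·(-4) ≡ 1, so 29⁻¹ ≡ -4 ≡ 35 (mod 39).
Multiplying by 35: t ≡ 35·29 = 1015 ≡ 1 (mod 39).
Taking t = 1 gives x = 22 + 29·1 = 51.
Indeed 51 ≡ 22 (mod 29) and 51 ≡ 12 (mod 39).

x = 51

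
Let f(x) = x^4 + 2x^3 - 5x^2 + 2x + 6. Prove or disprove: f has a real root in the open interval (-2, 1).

f(-2) = -18 and f(1) = 6, which have opposite signs.
Since f is a polynomial it is continuous on [-2, 1].
By the Intermediate Value Theorem, f takes the value 0 somewhere in the open interval.

Yes, f has a root in the interval.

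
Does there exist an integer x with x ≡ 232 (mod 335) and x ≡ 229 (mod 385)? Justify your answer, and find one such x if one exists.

No such integer exists.

Both moduli are multiples of 5 = gcd(335, 385), so any solution would satisfy x ≡ 232 and x ≡ 229 modulo 5 simultaneously.
These are incompatible: 232 − 229 = 3 is not divisible by 5.
Therefore no such x exists.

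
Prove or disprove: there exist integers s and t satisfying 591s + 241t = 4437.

591 and 241 are coprime, so 591s + 241t ranges over all of ℤ.
Euclidean algorithm: 591 = 2·241 + 109, 241 = 2·109 + 23, 109 = 4·23 + 17, 23 = 1·17 + 6, 17 = 2·6 + 5, 6 = 1·5 + 1, 5 = 5·1 + 0.
Unwinding: 1 = 6 − 1·5 = 6 − (17 − 2·6) = −17 + 3·6 = −17 + 3·(23 − 1·17) = 3·23 − 4·17 = 3·23 − 4·(109 − 4·23) = −4·109 + 19·23 = −4·109 + 19·(241 − 2·109) = 19·241 − 42·109 = 19·241 − 42·(591 − 2·241) = −42·591 + 103·241, i.e. 591·(-42) + 241·103 = 1.
Scaling by 4437 gives the particular solution (s, t) = (-186354, 457011).
The general solution is s = -186354 + 241k, t = 457011 − 591k; taking k = 774 gives the smaller pair s = 180, t = -423.
Indeed 591·180 + 241·(-423) = 106380 − 101943 = 4437.

s = 180, t = -423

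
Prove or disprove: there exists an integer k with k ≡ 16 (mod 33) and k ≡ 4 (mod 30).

k = 214

The moduli are not coprime: gcd(33, 30) = 3. Compatibility requires 3 ∣ (4 − 16) = -12, which holds, so solutions exist.
List candidates k ≡ 16 (mod 33): 16, 49, 82, 115, 148, 181, 214. Modulo 30 these are 16, 19, 22, 25, 28, 1, 4; 214 gives 4 as required.
Indeed 214 ≡ 16 (mod 33) and 214 ≡ 4 (mod 30).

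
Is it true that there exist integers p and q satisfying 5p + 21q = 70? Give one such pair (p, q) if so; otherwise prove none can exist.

5 and 21 are coprime, so 5p + 21q ranges over all of ℤ.
Euclidean algorithm: 21 = 4·5 + 1, 5 = 5·1 + 0.
Back-substituting, 1 = 21 − 4·5; that is, 5·(-4) + 21·1 = 1.
Times 70: 5·(-280) + 21·70 = 70, so (-280, 70) solves it.
The general solution is p = -280 + 21k, q = 70 − 5k; taking k = 14 gives the smaller pair p = 14, q = 0.
Check: 5·14 + 21·0 = 70 + 0 = 70. ✓

p = 14, q = 0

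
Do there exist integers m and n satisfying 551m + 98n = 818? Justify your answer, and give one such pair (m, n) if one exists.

Since gcd(551, 98) = 1, every integer is an integer combination of 551 and 98.
Euclidean algorithm: 551 = 5·98 + 61, 98 = 1·61 + 37, 61 = 1·37 + 24, 37 = 1·24 + 13, 24 = 1·13 + 11, 13 = 1·11 + 2, 11 = 5·2 + 1, 2 = 2·1 + 0.
Working back up the chain: 1 = 11 − 5·2 = 11 − 5·(13 − 1·11) = −5·13 + 6·11 = −5·13 + 6·(24 − 1·13) = 6·24 − 11·13 = 6·24 − 11·(37 − 1·24) = −11·37 + 17·24 = −11·37 + 17·(61 − 1·37) = 17·61 − 28·37 = 17·61 − 28·(98 − 1·61) = −28·98 + 45·61 = −28·98 + 45·(551 − 5·98) = 45·551 − 253·98. So 551·45 + 98·(-253) = 1.
Times 818: 551·36810 + 98·(-206954) = 818, so (36810, -206954) solves it.
Subtracting 375·98 from m and adding 375·551 to n gives the tidier solution (60, -329).
Check: 551·60 + 98·(-329) = 33060 − 32242 = 818. ✓

m = 60, n = -329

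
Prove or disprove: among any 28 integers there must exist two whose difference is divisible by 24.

Each integer lies in one of the 24 residue classes modulo 24.
Since 28 > 24, two of the 28 integers must share a residue class by the pigeonhole principle; call them a and b.
Then a ≡ b (mod 24), i.e. 24 ∣ (a − b).

Yes.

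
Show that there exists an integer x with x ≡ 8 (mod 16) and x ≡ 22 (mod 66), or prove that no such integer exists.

x = 88

gcd(16, 66) = 2. A simultaneous solution exists iff 8 ≡ 22 (mod 2); here 8 mod 2 = 0 = 22 mod 2, so it does.
Step through x = 8, 8 + 16, 8 + 2·16, …: the values 8, 24, 40, 56, 72, 88 reduce mod 66 to 8, 24, 40, 56, 6, 22. The value 88 hits 22.
Verify: 88 = 5·16 + 8 and 88 = 1·66 + 22. ✓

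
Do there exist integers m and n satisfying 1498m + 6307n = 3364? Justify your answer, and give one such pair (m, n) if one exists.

There are no such integers.

gcd(1498, 6307) = 7, so every integer of the form 1498m + 6307n is a multiple of 7.
But 3364 = 7·480 + 4, so 7 ∤ 3364.
So the equation is unsolvable over ℤ.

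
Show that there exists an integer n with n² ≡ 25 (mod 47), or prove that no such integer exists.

Take n = 5. Then 5² = 25, and since 0 ≤ 25 < 47 this is already reduced: 5² ≡ 25 (mod 47).

n = 5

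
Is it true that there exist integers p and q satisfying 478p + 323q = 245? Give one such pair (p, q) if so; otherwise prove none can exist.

p = 12, q = -17

Since gcd(478, 323) = 1, every integer is an integer combination of 478 and 323.
Euclidean algorithm: 478 = 1·323 + 155, 323 = 2·155 + 13, 155 = 11·13 + 12, 13 = 1·12 + 1, 12 = 12·1 + 0.
Unwinding: 1 = 13 − 1·12 = 13 − (155 − 11·13) = −155 + 12·13 = −155 + 12·(323 − 2·155) = 12·323 − 25·155 = 12·323 − 25·(478 − 1·323) = −25·478 + 37·323, i.e. 478·(-25) + 323·37 = 1.
Multiplying through by 245: p = (-25)·245 = -6125, q = 37·245 = 9065 is a solution.
The general solution is p = -6125 + 323k, q = 9065 − 478k; taking k = 19 gives the smaller pair p = 12, q = -17.
Check: 478·12 + 323·(-17) = 5736 − 5491 = 245. ✓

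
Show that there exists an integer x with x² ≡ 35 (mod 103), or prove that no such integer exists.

103 is prime, so by Euler's criterion 35 is a square mod 103 iff 35^((103−1)/2) = 35^51 ≡ 1 (mod 103).
Repeated squaring mod 103: 35^2 = 1225 ≡ 92; 35^4 ≡ 92² = 8464 ≡ 18; 35^8 ≡ 18² = 324 ≡ 15; 35^16 ≡ 15² = 225 ≡ 19; 35^32 ≡ 19² = 361 ≡ 52.
Since 51 = 32 + 16 + 2 + 1, 35^51 ≡ 52 · 19 · 92 · 35; multiplying out mod 103: 52·19 = 988 ≡ 61, then 61·92 = 5612 ≡ 50, then 50·35 = 1750 ≡ 102. Thus 35^51 ≡ 102 ≡ −1 (mod 103).
The value −1 means 35 is a non-residue modulo 103, so x² ≡ 35 (mod 103) is impossible.

There is no such integer.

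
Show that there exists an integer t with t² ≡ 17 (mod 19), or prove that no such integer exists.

t = 6 works: 6² = 36, and 36 − 17 = 19 = 1·19.

t = 6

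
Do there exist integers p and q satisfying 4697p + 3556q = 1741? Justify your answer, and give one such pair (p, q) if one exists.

No such integers exist.

Any value of 4697p + 3556q is a multiple of gcd(4697, 3556) = 7.
But 1741 = 7·248 + 5, so 7 ∤ 1741.
Therefore 4697p + 3556q = 1741 has no solution in integers.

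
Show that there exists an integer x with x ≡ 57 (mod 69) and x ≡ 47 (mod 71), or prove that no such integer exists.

The moduli 69 and 71 are coprime, so by the Chinese Remainder Theorem a unique solution modulo 4899 exists.
Write x = 57 + 69t and require 57 + 69t ≡ 47 (mod 71), i.e. 69t ≡ 61 (mod 71).
Invert 69 mod 71 by the Euclidean algorithm: 71 = 1·69 + 2, 69 = 34·2 + 1, 2 = 2·1 + 0; back-substituting, 1 = 69 − 34·2 = 69 − 34·(71 − 1·69) = −34·71 + 35·69. Hence 69·35 ≡ 1, so 69⁻¹ ≡ 35 (mod 71).
Multiplying by 35: t ≡ 35·61 = 2135 ≡ 5 (mod 71).
With t = 5: x = 57 + 69·5 = 402.
Verify: 402 = 5·69 + 57 and 402 = 5·71 + 47. ✓

x = 402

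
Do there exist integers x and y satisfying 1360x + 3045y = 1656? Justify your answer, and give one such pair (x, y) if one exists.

Any value of 1360x + 3045y is a multiple of gcd(1360, 3045) = 5.
But 1656 = 5·331 + 1, so 5 ∤ 1656.
Hence no integers x, y satisfy the equation.

No such integers exist.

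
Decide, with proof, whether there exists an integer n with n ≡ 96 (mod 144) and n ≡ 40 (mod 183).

Reduce both congruences modulo 3, which divides 144 and 183: they say n ≡ 96 (mod 3) and n ≡ 40 (mod 3).
But 96 mod 3 = 0 while 40 mod 3 = 1, a contradiction.
So no integer satisfies both congruences.

No, no such integer exists.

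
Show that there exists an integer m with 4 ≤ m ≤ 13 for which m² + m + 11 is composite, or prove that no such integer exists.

m = 10

At m = 10: 10² + 10 + 11 = 121 = 11·11, which is composite.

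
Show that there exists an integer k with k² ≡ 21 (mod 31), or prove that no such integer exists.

No such integer exists.

Apply Euler's criterion with the prime 31: 21 is a quadratic residue iff 21^15 ≡ 1 (mod 31), and a non-residue iff it is ≡ −1.
Squaring successively (mod 31): 21^2 = 441 ≡ 7; 21^4 ≡ 7² = 49 ≡ 18; 21^8 ≡ 18² = 324 ≡ 14.
Since 15 = 8 + 4 + 2 + 1, 21^15 ≡ 14 · 18 · 7 · 21; multiplying out mod 31: 14·18 = 252 ≡ 4, then 4·7 = 28 ≡ 28, then 28·21 = 588 ≡ 30. Thus 21^15 ≡ 30 ≡ −1 (mod 31).
By Euler's criterion 21 is a quadratic non-residue mod 31: no k satisfies k² ≡ 21 (mod 31).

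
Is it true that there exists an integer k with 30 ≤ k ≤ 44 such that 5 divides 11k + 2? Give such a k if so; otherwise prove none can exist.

k = 33

At k = 33 we get 11·33 + 2 = 365, and 365 = 5·73.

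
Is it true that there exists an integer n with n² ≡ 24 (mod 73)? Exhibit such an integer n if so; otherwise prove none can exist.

n = 30

n = 30 works: 30² = 900, and 900 − 24 = 876 = 12·73.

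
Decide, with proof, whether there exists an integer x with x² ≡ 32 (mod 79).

x = 43 works: 43² = 1849, and 1849 − 32 = 1817 = 23·79.

x = 43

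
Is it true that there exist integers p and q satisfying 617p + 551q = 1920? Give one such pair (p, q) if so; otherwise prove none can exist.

Since gcd(617, 551) = 1, every integer is an integer combination of 617 and 551.
Run the Euclidean algorithm on 617 and 551: 617 = 1·551 + 66, 551 = 8·66 + 23, 66 = 2·23 + 20, 23 = 1·20 + 3, 20 = 6·3 + 2, 3 = 1·2 + 1, 2 = 2·1 + 0.
Unwinding: 1 = 3 − 1·2 = 3 − (20 − 6·3) = −20 + 7·3 = −20 + 7·(23 − 1·20) = 7·23 − 8·20 = 7·23 − 8·(66 − 2·23) = −8·66 + 23·23 = −8·66 + 23·(551 − 8·66) = 23·551 − 192·66 = 23·551 − 192·(617 − 1·551) = −192·617 + 215·551, i.e. 617·(-192) + 551·215 = 1.
Times 1920: 617·(-368640) + 551·412800 = 1920, so (-368640, 412800) solves it.
Shifting by a multiple of (551, −617) keeps it a solution: p = -368640 + 670·551 = 530, q = 412800 − 670·617 = -590.
Check: 617·530 + 551·(-590) = 327010 − 325090 = 1920. ✓

p = 530, q = -590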